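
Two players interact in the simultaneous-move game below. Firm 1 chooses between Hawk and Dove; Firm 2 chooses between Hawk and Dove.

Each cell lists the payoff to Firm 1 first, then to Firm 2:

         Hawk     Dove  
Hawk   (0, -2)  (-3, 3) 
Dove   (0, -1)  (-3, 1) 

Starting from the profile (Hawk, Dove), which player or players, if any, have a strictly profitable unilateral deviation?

Neither

Firm 1 at (Hawk, Dove) earns -3; deviating to Dove yields -3 — not better.
Firm 2 earns 3; deviating to Hawk yields -2 — not better.
Neither player can strictly improve; the profile is a Nash equilibrium.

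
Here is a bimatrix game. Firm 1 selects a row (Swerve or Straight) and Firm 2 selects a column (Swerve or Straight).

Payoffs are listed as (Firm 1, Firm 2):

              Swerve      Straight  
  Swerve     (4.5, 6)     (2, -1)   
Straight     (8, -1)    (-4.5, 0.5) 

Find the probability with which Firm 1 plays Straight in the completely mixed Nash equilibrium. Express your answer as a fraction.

14/17

Let x be the probability that Firm 1 plays Swerve. In a completely mixed equilibrium, Firm 2 must be indifferent between Swerve and Straight.
Firm 2's expected payoff from Swerve is 6x − (1−x); from Straight it is −x + 0.5(1−x).
Setting these equal: 7x − 1 = −1.5x + 0.5, so x = 3/17.
Therefore Firm 1 plays Straight with probability 1 − 3/17 = 14/17.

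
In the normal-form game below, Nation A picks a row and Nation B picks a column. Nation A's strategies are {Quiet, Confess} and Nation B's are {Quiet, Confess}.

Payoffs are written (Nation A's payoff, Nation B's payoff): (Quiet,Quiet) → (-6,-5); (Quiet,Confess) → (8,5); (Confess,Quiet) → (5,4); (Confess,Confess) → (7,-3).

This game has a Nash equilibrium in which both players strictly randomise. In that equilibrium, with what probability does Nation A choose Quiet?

7/17

Let x be the probability that Nation A plays Quiet. In a completely mixed equilibrium, Nation B must be indifferent between Quiet and Confess.
Nation B's expected payoff from Quiet is −5x + 4(1−x); from Confess it is 5x − 3(1−x).
Setting these equal: −9x + 4 = 8x − 3, so x = 7/17.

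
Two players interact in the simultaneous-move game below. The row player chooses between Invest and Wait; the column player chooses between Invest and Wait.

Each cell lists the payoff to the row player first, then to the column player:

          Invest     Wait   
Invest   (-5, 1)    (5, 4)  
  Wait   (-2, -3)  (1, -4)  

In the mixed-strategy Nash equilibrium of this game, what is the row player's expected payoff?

First find q, the probability the column player plays Invest, from the row player's indifference between Invest and Wait: −5q + 5(1−q) = −2q + (1−q), giving q = 4/7.
Since the row player is indifferent in equilibrium, the row player's expected payoff equals the payoff from either row against (4/7, 3/7). Using Invest: −5(4/7) + 5(3/7) = -5/7.

-5/7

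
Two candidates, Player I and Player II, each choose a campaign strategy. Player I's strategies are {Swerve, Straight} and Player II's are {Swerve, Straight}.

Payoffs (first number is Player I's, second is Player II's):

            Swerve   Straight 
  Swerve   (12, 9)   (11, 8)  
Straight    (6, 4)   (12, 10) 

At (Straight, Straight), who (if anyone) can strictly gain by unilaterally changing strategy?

Player I at (Straight, Straight) earns 12; deviating to Swerve yields 11 — not better.
Player II earns 10; deviating to Swerve yields 4 — not better.
Neither player can strictly improve; the profile is a Nash equilibrium.

Neither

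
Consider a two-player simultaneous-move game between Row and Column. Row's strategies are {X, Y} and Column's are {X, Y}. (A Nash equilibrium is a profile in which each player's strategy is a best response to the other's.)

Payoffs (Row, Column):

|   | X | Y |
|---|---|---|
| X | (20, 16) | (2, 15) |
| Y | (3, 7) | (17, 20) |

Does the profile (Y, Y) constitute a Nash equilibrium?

At (Y, Y), Row earns 17; switching to X would give 2, so Row has no profitable deviation.
Column earns 20; switching to X would give 7, so Column has no profitable deviation.
Neither player can gain by a unilateral deviation, so this profile is a Nash equilibrium.

Yes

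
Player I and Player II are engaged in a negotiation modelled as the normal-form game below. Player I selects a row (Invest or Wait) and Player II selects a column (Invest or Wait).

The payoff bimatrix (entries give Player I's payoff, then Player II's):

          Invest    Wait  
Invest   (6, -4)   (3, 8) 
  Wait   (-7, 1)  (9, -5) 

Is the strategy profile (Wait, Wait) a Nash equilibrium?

No

At (Wait, Wait), Player I earns 9; switching to Invest would give 3, so Player I has no profitable deviation.
Player II earns -5; switching to Invest would give 1, so Player II would deviate.
Since at least one player can profitably deviate, this is not a Nash equilibrium.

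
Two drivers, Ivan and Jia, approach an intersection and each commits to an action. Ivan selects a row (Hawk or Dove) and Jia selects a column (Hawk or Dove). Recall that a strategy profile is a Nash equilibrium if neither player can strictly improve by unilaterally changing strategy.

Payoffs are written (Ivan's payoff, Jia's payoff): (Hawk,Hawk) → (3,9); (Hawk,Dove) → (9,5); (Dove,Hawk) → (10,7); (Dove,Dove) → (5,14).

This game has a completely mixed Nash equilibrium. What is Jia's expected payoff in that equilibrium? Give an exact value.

91/11

First find x, the probability Ivan plays Hawk, from Jia's indifference between Hawk and Dove: 9x + 7(1−x) = 5x + 14(1−x), giving x = 7/11.
Since Jia is indifferent in equilibrium, Jia's expected payoff equals the payoff from either column against (7/11, 4/11). Using Hawk: 9(7/11) + 7(4/11) = 91/11.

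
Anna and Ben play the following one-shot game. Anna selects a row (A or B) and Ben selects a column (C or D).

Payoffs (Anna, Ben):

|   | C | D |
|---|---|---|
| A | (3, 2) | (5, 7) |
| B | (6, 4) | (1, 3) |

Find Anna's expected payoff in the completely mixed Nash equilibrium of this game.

27/7

First find q, the probability Ben plays C, from Anna's indifference between A and B: 3q + 5(1−q) = 6q + (1−q), giving q = 4/7.
Since Anna is indifferent in equilibrium, Anna's expected payoff equals the payoff from either row against (4/7, 3/7). Using A: 3(4/7) + 5(3/7) = 27/7.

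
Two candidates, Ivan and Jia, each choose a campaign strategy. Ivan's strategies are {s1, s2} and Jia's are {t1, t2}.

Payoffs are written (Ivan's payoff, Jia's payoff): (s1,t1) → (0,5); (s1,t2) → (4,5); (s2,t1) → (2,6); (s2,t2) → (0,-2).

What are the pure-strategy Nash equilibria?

(s1, t1): Ivan prefers s2 (2 > 0) — not an equilibrium.
(s1, t2): Ivan gets 4 ≥ 0 from s2, and Jia gets 5 ≥ 5 from t1 — Nash equilibrium.
(s2, t1): Ivan gets 2 ≥ 0 from s1, and Jia gets 6 ≥ -2 from t2 — Nash equilibrium.
(s2, t2): Ivan prefers s1 (4 > 0); Jia prefers t1 (6 > -2) — not an equilibrium.

(s1, t2) and (s2, t1)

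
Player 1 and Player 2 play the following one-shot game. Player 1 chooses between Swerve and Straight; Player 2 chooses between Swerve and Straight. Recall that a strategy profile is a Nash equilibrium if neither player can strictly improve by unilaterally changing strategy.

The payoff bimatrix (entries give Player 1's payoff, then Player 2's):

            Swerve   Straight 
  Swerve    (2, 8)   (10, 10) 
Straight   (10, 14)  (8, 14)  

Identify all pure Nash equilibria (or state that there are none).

(Swerve, Straight) and (Straight, Swerve)

(Swerve, Swerve): Player 1 prefers Straight (10 > 2); Player 2 prefers Straight (10 > 8) — not an equilibrium.
(Swerve, Straight): Player 1 gets 10 ≥ 8 from Straight, and Player 2 gets 10 ≥ 8 from Swerve — Nash equilibrium.
(Straight, Swerve): Player 1 gets 10 ≥ 2 from Swerve, and Player 2 gets 14 ≥ 14 from Straight — Nash equilibrium.
(Straight, Straight): Player 1 prefers Swerve (10 > 8) — not an equilibrium.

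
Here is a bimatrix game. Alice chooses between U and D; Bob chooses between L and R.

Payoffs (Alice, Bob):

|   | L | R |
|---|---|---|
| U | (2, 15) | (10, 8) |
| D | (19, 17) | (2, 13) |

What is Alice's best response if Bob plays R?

Against R, Alice earns 10 from U and 2 from D.
So U is the best response.

U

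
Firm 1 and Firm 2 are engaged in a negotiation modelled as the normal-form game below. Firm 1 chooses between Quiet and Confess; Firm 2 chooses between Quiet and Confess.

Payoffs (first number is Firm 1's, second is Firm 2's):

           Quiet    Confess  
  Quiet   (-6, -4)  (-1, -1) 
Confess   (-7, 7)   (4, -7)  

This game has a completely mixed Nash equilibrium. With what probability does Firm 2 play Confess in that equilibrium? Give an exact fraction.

1/6

Let q be the probability that Firm 2 plays Quiet. In a completely mixed equilibrium, Firm 1 must be indifferent between Quiet and Confess.
Firm 1's expected payoff from Quiet is −6q − (1−q); from Confess it is −7q + 4(1−q).
Setting these equal: −5q − 1 = −11q + 4, so q = 5/6.
Therefore Firm 2 plays Confess with probability 1 − 5/6 = 1/6.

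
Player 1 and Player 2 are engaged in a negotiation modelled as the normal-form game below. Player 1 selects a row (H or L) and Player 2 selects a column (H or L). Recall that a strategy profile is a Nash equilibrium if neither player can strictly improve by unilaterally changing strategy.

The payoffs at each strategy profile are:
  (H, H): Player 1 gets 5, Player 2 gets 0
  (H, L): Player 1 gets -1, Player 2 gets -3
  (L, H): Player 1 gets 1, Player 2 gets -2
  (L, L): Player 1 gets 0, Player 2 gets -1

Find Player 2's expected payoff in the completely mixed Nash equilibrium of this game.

First find x, the probability Player 1 plays H, from Player 2's indifference between H and L: −2(1−x) = −3x − (1−x), giving x = 1/4.
Since Player 2 is indifferent in equilibrium, Player 2's expected payoff equals the payoff from either column against (1/4, 3/4). Using H: −2(3/4) = -3/2.

-3/2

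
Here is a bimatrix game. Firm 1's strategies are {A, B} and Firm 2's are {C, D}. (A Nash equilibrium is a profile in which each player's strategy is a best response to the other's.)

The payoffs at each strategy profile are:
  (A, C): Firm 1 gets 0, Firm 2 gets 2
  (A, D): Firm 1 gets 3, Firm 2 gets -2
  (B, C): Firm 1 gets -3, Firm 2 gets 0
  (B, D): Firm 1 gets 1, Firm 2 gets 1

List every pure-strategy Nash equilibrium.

(A, C): Firm 1 gets 0 ≥ -3 from B, and Firm 2 gets 2 ≥ -2 from D — Nash equilibrium.
(A, D): Firm 2 prefers C (2 > -2) — not an equilibrium.
(B, C): Firm 1 prefers A (0 > -3); Firm 2 prefers D (1 > 0) — not an equilibrium.
(B, D): Firm 1 prefers A (3 > 1) — not an equilibrium.

(A, C)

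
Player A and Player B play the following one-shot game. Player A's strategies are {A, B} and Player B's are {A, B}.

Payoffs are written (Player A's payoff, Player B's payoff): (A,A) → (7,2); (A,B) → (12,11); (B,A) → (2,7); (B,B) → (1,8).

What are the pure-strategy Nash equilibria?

(A, A): Player B prefers B (11 > 2) — not an equilibrium.
(A, B): Player A gets 12 ≥ 1 from B, and Player B gets 11 ≥ 2 from A — Nash equilibrium.
(B, A): Player A prefers A (7 > 2); Player B prefers B (8 > 7) — not an equilibrium.
(B, B): Player A prefers A (12 > 1) — not an equilibrium.

(A, B)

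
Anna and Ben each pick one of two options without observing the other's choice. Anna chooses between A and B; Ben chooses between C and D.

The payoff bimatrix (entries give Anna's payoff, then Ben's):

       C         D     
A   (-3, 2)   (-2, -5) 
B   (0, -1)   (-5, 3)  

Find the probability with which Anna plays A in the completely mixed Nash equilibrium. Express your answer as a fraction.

Let x be the probability that Anna plays A. In a completely mixed equilibrium, Ben must be indifferent between C and D.
Ben's expected payoff from C is 2x − (1−x); from D it is −5x + 3(1−x).
Setting these equal: 3x − 1 = −8x + 3, so x = 4/11.

4/11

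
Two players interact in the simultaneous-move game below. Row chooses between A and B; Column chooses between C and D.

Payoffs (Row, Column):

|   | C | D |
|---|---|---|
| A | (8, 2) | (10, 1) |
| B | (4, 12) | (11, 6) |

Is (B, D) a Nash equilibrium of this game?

No

At (B, D), Row earns 11; switching to A would give 10, so Row has no profitable deviation.
Column earns 6; switching to C would give 12, so Column would deviate.
Since at least one player can profitably deviate, this is not a Nash equilibrium.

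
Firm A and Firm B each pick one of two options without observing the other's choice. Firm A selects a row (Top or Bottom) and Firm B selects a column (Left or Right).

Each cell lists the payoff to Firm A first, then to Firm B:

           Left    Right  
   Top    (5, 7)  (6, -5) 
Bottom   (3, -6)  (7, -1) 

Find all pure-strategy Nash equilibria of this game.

(Top, Left): Firm A gets 5 ≥ 3 from Bottom, and Firm B gets 7 ≥ -5 from Right — Nash equilibrium.
(Top, Right): Firm A prefers Bottom (7 > 6); Firm B prefers Left (7 > -5) — not an equilibrium.
(Bottom, Left): Firm A prefers Top (5 > 3); Firm B prefers Right (-1 > -6) — not an equilibrium.
(Bottom, Right): Firm A gets 7 ≥ 6 from Top, and Firm B gets -1 ≥ -6 from Left — Nash equilibrium.

(Top, Left) and (Bottom, Right)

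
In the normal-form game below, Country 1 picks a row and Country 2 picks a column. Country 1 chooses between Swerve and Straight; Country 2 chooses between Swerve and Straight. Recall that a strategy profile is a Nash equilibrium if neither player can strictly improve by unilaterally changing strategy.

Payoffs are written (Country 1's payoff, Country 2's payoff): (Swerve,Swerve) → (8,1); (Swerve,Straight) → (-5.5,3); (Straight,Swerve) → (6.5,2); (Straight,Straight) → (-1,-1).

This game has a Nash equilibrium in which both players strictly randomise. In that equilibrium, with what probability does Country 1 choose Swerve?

Let p be the probability that Country 1 plays Swerve. In a completely mixed equilibrium, Country 2 must be indifferent between Swerve and Straight.
Country 2's expected payoff from Swerve is p + 2(1−p); from Straight it is 3p − (1−p).
Setting these equal: −p + 2 = 4p − 1, so p = 3/5.

3/5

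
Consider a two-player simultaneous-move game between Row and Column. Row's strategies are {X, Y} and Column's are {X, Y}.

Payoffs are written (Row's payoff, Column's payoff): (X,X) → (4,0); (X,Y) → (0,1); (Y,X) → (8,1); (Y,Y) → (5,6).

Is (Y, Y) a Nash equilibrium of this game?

At (Y, Y), Row earns 5; switching to X would give 0, so Row has no profitable deviation.
Column earns 6; switching to X would give 1, so Column has no profitable deviation.
Neither player can gain by a unilateral deviation, so this profile is a Nash equilibrium.

Yes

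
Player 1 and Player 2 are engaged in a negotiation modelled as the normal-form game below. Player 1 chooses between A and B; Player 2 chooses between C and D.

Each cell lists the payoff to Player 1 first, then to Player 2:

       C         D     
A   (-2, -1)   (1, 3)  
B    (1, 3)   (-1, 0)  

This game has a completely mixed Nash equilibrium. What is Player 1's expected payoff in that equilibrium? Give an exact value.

-1/5

First find y, the probability Player 2 plays C, from Player 1's indifference between A and B: −2y + (1−y) = y − (1−y), giving y = 2/5.
Since Player 1 is indifferent in equilibrium, Player 1's expected payoff equals the payoff from either row against (2/5, 3/5). Using A: −2(2/5) + (3/5) = -1/5.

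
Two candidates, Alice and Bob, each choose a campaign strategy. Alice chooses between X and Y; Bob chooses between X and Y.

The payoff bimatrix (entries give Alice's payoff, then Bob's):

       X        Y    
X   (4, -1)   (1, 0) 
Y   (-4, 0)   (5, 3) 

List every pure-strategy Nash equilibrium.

(X, X): Bob prefers Y (0 > -1) — not an equilibrium.
(X, Y): Alice prefers Y (5 > 1) — not an equilibrium.
(Y, X): Alice prefers X (4 > -4); Bob prefers Y (3 > 0) — not an equilibrium.
(Y, Y): Alice gets 5 ≥ 1 from X, and Bob gets 3 ≥ 0 from X — Nash equilibrium.

(Y, Y)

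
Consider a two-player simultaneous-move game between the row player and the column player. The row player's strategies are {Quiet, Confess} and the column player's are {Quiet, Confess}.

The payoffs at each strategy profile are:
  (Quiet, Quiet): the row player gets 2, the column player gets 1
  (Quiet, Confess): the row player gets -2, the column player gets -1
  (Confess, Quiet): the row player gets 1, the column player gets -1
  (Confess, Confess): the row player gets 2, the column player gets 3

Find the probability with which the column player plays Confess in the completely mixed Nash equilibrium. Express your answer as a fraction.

Let c be the probability that the column player plays Quiet. In a completely mixed equilibrium, the row player must be indifferent between Quiet and Confess.
The row player's expected payoff from Quiet is 2c − 2(1−c); from Confess it is c + 2(1−c).
Setting these equal: 4c − 2 = −c + 2, so c = 4/5.
Therefore the column player plays Confess with probability 1 − 4/5 = 1/5.

1/5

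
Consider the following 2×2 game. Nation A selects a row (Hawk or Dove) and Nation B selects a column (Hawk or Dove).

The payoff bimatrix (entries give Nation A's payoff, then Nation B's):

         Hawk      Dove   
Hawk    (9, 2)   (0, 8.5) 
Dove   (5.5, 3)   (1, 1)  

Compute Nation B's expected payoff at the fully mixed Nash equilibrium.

47/17

First find p, the probability Nation A plays Hawk, from Nation B's indifference between Hawk and Dove: 2p + 3(1−p) = 8.5p + (1−p), giving p = 4/17.
Since Nation B is indifferent in equilibrium, Nation B's expected payoff equals the payoff from either column against (4/17, 13/17). Using Hawk: 2(4/17) + 3(13/17) = 47/17.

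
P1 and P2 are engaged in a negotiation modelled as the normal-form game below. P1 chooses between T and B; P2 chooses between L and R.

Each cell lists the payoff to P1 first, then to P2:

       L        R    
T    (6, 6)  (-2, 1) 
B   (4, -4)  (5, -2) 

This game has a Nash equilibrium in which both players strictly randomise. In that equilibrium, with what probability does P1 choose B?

5/7

Let p be the probability that P1 plays T. In a completely mixed equilibrium, P2 must be indifferent between L and R.
P2's expected payoff from L is 6p − 4(1−p); from R it is p − 2(1−p).
Setting these equal: 10p − 4 = 3p − 2, so p = 2/7.
Therefore P1 plays B with probability 1 − 2/7 = 5/7.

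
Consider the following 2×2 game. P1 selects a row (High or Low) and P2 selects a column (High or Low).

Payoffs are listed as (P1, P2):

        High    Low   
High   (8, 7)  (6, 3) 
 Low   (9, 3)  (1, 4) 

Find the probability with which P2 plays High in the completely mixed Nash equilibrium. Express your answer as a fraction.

Let c be the probability that P2 plays High. In a completely mixed equilibrium, P1 must be indifferent between High and Low.
P1's expected payoff from High is 8c + 6(1−c); from Low it is 9c + (1−c).
Setting these equal: 2c + 6 = 8c + 1, so c = 5/6.

5/6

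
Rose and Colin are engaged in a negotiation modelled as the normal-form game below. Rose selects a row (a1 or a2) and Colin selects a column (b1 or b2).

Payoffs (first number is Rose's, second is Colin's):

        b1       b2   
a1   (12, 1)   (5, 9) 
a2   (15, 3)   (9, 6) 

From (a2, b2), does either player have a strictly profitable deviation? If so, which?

Neither

Rose at (a2, b2) earns 9; deviating to a1 yields 5 — not better.
Colin earns 6; deviating to b1 yields 3 — not better.
Neither player can strictly improve; the profile is a Nash equilibrium.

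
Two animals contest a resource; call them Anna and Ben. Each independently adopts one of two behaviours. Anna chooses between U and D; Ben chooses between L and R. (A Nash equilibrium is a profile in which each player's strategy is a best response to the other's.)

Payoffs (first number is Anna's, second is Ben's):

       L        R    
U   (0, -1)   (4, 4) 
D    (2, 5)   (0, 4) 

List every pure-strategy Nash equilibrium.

(U, L): Anna prefers D (2 > 0); Ben prefers R (4 > -1) — not an equilibrium.
(U, R): Anna gets 4 ≥ 0 from D, and Ben gets 4 ≥ -1 from L — Nash equilibrium.
(D, L): Anna gets 2 ≥ 0 from U, and Ben gets 5 ≥ 4 from R — Nash equilibrium.
(D, R): Anna prefers U (4 > 0); Ben prefers L (5 > 4) — not an equilibrium.

(U, R) and (D, L)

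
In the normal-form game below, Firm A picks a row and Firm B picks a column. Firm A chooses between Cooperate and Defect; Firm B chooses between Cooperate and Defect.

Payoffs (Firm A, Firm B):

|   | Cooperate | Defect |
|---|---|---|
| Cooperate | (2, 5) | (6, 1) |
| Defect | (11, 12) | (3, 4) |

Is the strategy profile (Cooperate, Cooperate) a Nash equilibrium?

No

At (Cooperate, Cooperate), Firm A earns 2; switching to Defect would give 11, so Firm A would deviate.
Firm B earns 5; switching to Defect would give 1, so Firm B has no profitable deviation.
Since at least one player can profitably deviate, this is not a Nash equilibrium.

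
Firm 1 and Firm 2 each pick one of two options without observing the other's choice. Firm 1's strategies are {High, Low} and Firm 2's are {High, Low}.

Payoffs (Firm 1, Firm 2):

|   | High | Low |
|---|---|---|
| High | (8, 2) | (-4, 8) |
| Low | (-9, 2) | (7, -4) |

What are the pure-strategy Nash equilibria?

(High, High): Firm 2 prefers Low (8 > 2) — not an equilibrium.
(High, Low): Firm 1 prefers Low (7 > -4) — not an equilibrium.
(Low, High): Firm 1 prefers High (8 > -9) — not an equilibrium.
(Low, Low): Firm 2 prefers High (2 > -4) — not an equilibrium.

none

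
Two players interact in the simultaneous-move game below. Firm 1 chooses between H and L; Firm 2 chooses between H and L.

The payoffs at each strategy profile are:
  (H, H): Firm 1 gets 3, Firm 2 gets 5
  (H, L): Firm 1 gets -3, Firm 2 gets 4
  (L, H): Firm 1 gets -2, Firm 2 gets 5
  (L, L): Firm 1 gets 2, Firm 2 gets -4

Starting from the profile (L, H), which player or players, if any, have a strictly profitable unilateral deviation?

Firm 1

Firm 1 at (L, H) earns -2; deviating to H yields 3 — a strict improvement.
Firm 2 earns 5; deviating to L yields -4 — not better.
Only Firm 1 has a strictly profitable deviation.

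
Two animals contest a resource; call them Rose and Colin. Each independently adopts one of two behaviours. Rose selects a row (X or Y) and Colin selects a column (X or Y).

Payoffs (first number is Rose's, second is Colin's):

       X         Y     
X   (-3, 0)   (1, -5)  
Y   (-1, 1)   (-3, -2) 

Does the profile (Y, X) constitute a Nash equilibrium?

Yes

At (Y, X), Rose earns -1; switching to X would give -3, so Rose has no profitable deviation.
Colin earns 1; switching to Y would give -2, so Colin has no profitable deviation.
Neither player can gain by a unilateral deviation, so this profile is a Nash equilibrium.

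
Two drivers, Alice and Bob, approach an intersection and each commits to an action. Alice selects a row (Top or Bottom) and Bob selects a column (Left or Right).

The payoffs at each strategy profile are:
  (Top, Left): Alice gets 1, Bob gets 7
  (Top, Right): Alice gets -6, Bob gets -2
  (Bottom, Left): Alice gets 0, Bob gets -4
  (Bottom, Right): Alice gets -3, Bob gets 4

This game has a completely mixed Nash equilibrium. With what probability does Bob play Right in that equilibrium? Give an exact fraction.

Let y be the probability that Bob plays Left. In a completely mixed equilibrium, Alice must be indifferent between Top and Bottom.
Alice's expected payoff from Top is y − 6(1−y); from Bottom it is −3(1−y).
Setting these equal: 7y − 6 = 3y − 3, so y = 3/4.
Therefore Bob plays Right with probability 1 − 3/4 = 1/4.

1/4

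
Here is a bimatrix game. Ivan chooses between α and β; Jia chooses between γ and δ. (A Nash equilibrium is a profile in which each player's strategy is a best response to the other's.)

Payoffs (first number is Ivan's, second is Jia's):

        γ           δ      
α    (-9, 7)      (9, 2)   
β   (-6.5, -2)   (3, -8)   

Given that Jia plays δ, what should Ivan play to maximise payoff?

Against δ, Ivan earns 9 from α and 3 from β.
So α is the best response.

α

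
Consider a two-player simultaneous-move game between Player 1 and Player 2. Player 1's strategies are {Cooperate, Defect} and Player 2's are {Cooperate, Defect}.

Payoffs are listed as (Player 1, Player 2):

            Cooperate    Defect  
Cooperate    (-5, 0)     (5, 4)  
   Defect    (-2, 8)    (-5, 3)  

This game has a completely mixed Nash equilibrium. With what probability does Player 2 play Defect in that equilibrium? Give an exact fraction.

3/13

Let q be the probability that Player 2 plays Cooperate. In a completely mixed equilibrium, Player 1 must be indifferent between Cooperate and Defect.
Player 1's expected payoff from Cooperate is −5q + 5(1−q); from Defect it is −2q − 5(1−q).
Setting these equal: −10q + 5 = 3q − 5, so q = 10/13.
Therefore Player 2 plays Defect with probability 1 − 10/13 = 3/13.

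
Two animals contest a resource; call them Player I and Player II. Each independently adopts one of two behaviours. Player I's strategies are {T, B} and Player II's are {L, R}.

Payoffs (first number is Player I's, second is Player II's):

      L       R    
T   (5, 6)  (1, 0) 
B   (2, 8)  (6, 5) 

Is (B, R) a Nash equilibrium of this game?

No

At (B, R), Player I earns 6; switching to T would give 1, so Player I has no profitable deviation.
Player II earns 5; switching to L would give 8, so Player II would deviate.
Since at least one player can profitably deviate, this is not a Nash equilibrium.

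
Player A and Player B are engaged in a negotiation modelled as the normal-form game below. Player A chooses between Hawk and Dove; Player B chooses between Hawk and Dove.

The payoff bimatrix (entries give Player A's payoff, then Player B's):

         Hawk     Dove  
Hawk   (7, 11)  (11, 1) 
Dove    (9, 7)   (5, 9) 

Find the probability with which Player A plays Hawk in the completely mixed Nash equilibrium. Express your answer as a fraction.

1/6

Let x be the probability that Player A plays Hawk. In a completely mixed equilibrium, Player B must be indifferent between Hawk and Dove.
Player B's expected payoff from Hawk is 11x + 7(1−x); from Dove it is x + 9(1−x).
Setting these equal: 4x + 7 = −8x + 9, so x = 1/6.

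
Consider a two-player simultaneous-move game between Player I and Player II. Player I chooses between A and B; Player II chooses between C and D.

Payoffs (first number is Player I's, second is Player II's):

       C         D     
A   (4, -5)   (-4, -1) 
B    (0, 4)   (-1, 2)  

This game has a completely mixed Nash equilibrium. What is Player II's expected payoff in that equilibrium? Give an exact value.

1

First find x, the probability Player I plays A, from Player II's indifference between C and D: −5x + 4(1−x) = −x + 2(1−x), giving x = 1/3.
Since Player II is indifferent in equilibrium, Player II's expected payoff equals the payoff from either column against (1/3, 2/3). Using C: −5(1/3) + 4(2/3) = 1.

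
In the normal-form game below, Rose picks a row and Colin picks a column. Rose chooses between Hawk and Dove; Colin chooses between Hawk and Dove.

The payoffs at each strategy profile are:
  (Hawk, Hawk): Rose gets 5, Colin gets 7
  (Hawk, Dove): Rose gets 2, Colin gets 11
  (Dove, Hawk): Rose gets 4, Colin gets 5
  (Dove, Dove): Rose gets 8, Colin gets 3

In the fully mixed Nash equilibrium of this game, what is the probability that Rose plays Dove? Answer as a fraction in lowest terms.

2/3

Let x be the probability that Rose plays Hawk. In a completely mixed equilibrium, Colin must be indifferent between Hawk and Dove.
Colin's expected payoff from Hawk is 7x + 5(1−x); from Dove it is 11x + 3(1−x).
Setting these equal: 2x + 5 = 8x + 3, so x = 1/3.
Therefore Rose plays Dove with probability 1 − 1/3 = 2/3.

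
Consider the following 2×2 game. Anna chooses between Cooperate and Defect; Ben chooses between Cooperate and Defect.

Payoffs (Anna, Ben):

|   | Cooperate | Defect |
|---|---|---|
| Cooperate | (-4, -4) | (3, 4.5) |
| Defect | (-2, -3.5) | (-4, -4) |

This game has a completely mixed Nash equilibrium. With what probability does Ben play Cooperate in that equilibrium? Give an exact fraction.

Let q be the probability that Ben plays Cooperate. In a completely mixed equilibrium, Anna must be indifferent between Cooperate and Defect.
Anna's expected payoff from Cooperate is −4q + 3(1−q); from Defect it is −2q − 4(1−q).
Setting these equal: −7q + 3 = 2q − 4, so q = 7/9.

7/9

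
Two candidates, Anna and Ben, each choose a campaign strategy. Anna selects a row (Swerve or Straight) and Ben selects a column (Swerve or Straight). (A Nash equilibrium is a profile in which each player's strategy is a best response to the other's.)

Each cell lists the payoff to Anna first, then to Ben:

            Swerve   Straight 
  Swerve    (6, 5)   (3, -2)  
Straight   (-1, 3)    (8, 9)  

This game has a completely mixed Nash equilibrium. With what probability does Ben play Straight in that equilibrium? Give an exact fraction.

Let c be the probability that Ben plays Swerve. In a completely mixed equilibrium, Anna must be indifferent between Swerve and Straight.
Anna's expected payoff from Swerve is 6c + 3(1−c); from Straight it is −c + 8(1−c).
Setting these equal: 3c + 3 = −9c + 8, so c = 5/12.
Therefore Ben plays Straight with probability 1 − 5/12 = 7/12.

7/12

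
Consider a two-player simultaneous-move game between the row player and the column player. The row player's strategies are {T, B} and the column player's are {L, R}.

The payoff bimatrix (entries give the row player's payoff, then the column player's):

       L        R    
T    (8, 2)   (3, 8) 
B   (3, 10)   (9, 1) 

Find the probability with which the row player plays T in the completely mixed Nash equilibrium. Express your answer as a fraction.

Let r be the probability that the row player plays T. In a completely mixed equilibrium, the column player must be indifferent between L and R.
The column player's expected payoff from L is 2r + 10(1−r); from R it is 8r + (1−r).
Setting these equal: −8r + 10 = 7r + 1, so r = 3/5.

3/5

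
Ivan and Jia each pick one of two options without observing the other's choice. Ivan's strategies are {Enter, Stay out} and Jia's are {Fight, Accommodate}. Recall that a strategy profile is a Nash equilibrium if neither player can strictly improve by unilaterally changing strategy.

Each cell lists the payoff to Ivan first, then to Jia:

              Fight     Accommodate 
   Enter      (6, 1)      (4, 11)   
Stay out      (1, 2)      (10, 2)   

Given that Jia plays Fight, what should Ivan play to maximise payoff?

Enter

Against Fight, Ivan earns 6 from Enter and 1 from Stay out.
So Enter is the best response.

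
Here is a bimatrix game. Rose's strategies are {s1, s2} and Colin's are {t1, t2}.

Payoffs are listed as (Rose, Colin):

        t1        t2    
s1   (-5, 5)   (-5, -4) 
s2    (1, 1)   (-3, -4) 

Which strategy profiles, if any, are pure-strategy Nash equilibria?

(s1, t1): Rose prefers s2 (1 > -5) — not an equilibrium.
(s1, t2): Rose prefers s2 (-3 > -5); Colin prefers t1 (5 > -4) — not an equilibrium.
(s2, t1): Rose gets 1 ≥ -5 from s1, and Colin gets 1 ≥ -4 from t2 — Nash equilibrium.
(s2, t2): Colin prefers t1 (1 > -4) — not an equilibrium.

(s2, t1)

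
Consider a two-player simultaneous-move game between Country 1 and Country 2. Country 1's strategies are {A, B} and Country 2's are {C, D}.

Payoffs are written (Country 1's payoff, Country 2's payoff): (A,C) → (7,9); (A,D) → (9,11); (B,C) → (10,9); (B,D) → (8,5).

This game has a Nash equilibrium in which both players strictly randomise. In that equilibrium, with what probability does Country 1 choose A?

2/3

Let x be the probability that Country 1 plays A. In a completely mixed equilibrium, Country 2 must be indifferent between C and D.
Country 2's expected payoff from C is 9x + 9(1−x); from D it is 11x + 5(1−x).
Setting these equal: 9 = 6x + 5, so x = 2/3.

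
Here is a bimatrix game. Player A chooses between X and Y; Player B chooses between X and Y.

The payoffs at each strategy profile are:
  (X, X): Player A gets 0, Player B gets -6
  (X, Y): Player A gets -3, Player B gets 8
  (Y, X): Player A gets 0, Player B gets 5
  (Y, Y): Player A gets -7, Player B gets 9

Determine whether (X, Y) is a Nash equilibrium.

At (X, Y), Player A earns -3; switching to Y would give -7, so Player A has no profitable deviation.
Player B earns 8; switching to X would give -6, so Player B has no profitable deviation.
Neither player can gain by a unilateral deviation, so this profile is a Nash equilibrium.

Yes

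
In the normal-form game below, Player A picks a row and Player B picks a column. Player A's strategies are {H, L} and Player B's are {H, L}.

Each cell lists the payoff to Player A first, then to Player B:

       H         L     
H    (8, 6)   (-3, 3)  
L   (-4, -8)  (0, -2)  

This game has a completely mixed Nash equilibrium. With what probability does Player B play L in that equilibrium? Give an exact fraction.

4/5

Let y be the probability that Player B plays H. In a completely mixed equilibrium, Player A must be indifferent between H and L.
Player A's expected payoff from H is 8y − 3(1−y); from L it is −4y.
Setting these equal: 11y − 3 = −4y, so y = 1/5.
Therefore Player B plays L with probability 1 − 1/5 = 4/5.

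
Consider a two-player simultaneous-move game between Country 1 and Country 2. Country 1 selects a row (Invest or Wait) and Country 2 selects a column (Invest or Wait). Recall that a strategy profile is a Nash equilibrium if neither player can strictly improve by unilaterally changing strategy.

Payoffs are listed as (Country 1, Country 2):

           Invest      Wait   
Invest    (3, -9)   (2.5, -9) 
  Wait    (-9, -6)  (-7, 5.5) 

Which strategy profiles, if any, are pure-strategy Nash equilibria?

(Invest, Invest) and (Invest, Wait)

(Invest, Invest): Country 1 gets 3 ≥ -9 from Wait, and Country 2 gets -9 ≥ -9 from Wait — Nash equilibrium.
(Invest, Wait): Country 1 gets 2.5 ≥ -7 from Wait, and Country 2 gets -9 ≥ -9 from Invest — Nash equilibrium.
(Wait, Invest): Country 1 prefers Invest (3 > -9); Country 2 prefers Wait (5.5 > -6) — not an equilibrium.
(Wait, Wait): Country 1 prefers Invest (2.5 > -7) — not an equilibrium.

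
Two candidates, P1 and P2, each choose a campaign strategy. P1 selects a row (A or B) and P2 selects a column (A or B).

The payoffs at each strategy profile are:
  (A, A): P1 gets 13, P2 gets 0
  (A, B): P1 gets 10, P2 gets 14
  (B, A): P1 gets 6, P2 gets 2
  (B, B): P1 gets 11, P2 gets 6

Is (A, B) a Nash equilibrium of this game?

At (A, B), P1 earns 10; switching to B would give 11, so P1 would deviate.
P2 earns 14; switching to A would give 0, so P2 has no profitable deviation.
Since at least one player can profitably deviate, this is not a Nash equilibrium.

No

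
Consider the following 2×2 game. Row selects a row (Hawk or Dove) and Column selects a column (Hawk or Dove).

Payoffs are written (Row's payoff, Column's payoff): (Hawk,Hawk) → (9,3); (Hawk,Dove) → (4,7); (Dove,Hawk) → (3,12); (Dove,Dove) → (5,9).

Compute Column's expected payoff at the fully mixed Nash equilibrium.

57/7

First find p, the probability Row plays Hawk, from Column's indifference between Hawk and Dove: 3p + 12(1−p) = 7p + 9(1−p), giving p = 3/7.
Since Column is indifferent in equilibrium, Column's expected payoff equals the payoff from either column against (3/7, 4/7). Using Hawk: 3(3/7) + 12(4/7) = 57/7.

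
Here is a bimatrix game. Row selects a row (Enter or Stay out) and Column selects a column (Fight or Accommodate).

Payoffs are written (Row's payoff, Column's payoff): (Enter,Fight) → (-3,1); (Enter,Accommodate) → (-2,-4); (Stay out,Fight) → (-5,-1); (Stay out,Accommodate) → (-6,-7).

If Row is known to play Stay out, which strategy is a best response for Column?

Against Stay out, Column earns -1 from Fight and -7 from Accommodate.
So Fight is the best response.

Fight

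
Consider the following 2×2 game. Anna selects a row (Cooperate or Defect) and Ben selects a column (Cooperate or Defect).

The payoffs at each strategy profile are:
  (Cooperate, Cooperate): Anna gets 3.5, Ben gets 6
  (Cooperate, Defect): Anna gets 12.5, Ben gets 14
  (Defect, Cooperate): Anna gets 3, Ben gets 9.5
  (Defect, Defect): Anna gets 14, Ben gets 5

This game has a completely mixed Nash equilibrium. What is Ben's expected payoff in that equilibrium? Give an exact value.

206/25

First find p, the probability Anna plays Cooperate, from Ben's indifference between Cooperate and Defect: 6p + 9.5(1−p) = 14p + 5(1−p), giving p = 9/25.
Since Ben is indifferent in equilibrium, Ben's expected payoff equals the payoff from either column against (9/25, 16/25). Using Cooperate: 6(9/25) + 9.5(16/25) = 206/25.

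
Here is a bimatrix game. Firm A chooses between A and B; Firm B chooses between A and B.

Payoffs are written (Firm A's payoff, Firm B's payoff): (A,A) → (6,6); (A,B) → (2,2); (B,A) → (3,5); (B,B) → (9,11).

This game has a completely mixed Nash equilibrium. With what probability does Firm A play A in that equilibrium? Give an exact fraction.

3/5

Let r be the probability that Firm A plays A. In a completely mixed equilibrium, Firm B must be indifferent between A and B.
Firm B's expected payoff from A is 6r + 5(1−r); from B it is 2r + 11(1−r).
Setting these equal: r + 5 = −9r + 11, so r = 3/5.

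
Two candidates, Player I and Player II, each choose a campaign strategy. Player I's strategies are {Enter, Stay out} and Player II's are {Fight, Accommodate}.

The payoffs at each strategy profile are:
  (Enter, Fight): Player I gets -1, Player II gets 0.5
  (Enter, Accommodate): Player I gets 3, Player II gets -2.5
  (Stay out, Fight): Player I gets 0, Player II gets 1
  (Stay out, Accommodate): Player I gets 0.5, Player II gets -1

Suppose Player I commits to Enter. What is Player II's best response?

Fight

Against Enter, Player II earns 0.5 from Fight and -2.5 from Accommodate.
So Fight is the best response.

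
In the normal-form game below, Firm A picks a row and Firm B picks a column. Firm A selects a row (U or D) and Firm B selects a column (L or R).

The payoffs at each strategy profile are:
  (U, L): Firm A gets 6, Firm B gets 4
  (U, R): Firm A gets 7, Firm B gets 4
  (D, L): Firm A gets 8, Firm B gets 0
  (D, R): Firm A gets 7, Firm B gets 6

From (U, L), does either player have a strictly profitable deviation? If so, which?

Firm A

Firm A at (U, L) earns 6; deviating to D yields 8 — a strict improvement.
Firm B earns 4; deviating to R yields 4 — not better.
Only Firm A has a strictly profitable deviation.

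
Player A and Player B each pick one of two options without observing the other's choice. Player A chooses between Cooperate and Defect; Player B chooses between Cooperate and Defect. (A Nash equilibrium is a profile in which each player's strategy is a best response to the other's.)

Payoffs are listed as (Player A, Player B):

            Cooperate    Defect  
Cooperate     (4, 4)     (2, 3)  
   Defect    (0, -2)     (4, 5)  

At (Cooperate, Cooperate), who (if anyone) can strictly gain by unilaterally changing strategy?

Neither

Player A at (Cooperate, Cooperate) earns 4; deviating to Defect yields 0 — not better.
Player B earns 4; deviating to Defect yields 3 — not better.
Neither player can strictly improve; the profile is a Nash equilibrium.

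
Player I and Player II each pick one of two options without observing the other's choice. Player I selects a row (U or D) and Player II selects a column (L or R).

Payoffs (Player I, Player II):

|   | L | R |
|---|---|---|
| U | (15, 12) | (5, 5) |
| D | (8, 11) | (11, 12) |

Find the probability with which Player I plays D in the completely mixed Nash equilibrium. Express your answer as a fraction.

Let p be the probability that Player I plays U. In a completely mixed equilibrium, Player II must be indifferent between L and R.
Player II's expected payoff from L is 12p + 11(1−p); from R it is 5p + 12(1−p).
Setting these equal: p + 11 = −7p + 12, so p = 1/8.
Therefore Player I plays D with probability 1 − 1/8 = 7/8.

7/8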